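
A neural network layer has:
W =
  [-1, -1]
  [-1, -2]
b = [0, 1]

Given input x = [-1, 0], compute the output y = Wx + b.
y = [1, 2]

Wx = [-1×-1 + -1×0, -1×-1 + -2×0]
   = [1, 1]
y = Wx + b = [1 + 0, 1 + 1] = [1, 2]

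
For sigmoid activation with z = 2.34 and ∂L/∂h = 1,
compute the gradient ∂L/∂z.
∂L/∂z = 0.08014

σ(2.34) = 0.9121
σ'(2.34) = σ(2.34)(1 - σ(2.34)) = 0.9121 × 0.08786 = 0.08014
∂L/∂z = ∂L/∂h · σ'(z) = 1 × 0.08014 = 0.08014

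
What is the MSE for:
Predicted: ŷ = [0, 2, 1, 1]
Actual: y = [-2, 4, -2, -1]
MSE = 5.25

MSE = (1/4)((0--2)² + (2-4)² + (1--2)² + (1--1)²) = (1/4)(4 + 4 + 9 + 4) = 5.25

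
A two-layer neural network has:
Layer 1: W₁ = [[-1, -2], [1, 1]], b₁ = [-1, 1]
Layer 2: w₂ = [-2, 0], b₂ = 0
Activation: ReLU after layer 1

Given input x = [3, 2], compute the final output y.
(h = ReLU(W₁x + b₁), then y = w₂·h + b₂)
y = 0

Layer 1 pre-activation: z₁ = [-8, 6]
After ReLU: h = [0, 6]
Layer 2 output: y = -2×0 + 0×6 + 0 = 0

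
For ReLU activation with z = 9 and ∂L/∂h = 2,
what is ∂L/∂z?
∂L/∂z = 2

h = ReLU(9) = 9
Since z > 0: ∂h/∂z = 1
∂L/∂z = ∂L/∂h · ∂h/∂z = 2 × 1 = 2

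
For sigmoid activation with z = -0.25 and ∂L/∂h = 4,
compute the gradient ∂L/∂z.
∂L/∂z = 0.9845

σ(-0.25) = 0.4378
σ'(-0.25) = σ(-0.25)(1 - σ(-0.25)) = 0.4378 × 0.5622 = 0.2461
∂L/∂z = ∂L/∂h · σ'(z) = 4 × 0.2461 = 0.9845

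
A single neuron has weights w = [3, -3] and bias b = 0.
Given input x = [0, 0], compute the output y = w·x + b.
y = 0

y = (3)(0) + (-3)(0) + 0 = 0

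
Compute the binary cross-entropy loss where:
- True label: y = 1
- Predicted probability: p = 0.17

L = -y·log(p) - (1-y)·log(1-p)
L = 1.772

L = -1·log(0.17) - 0·log(0.83) = -log(0.17) = 1.772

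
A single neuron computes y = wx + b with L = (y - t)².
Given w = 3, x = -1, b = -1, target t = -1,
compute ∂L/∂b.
∂L/∂b = -6

y = wx + b = (3)(-1) + -1 = -4
∂L/∂y = 2(y - t) = 2(-4 - -1) = -6
∂y/∂b = 1
∂L/∂b = ∂L/∂y · ∂y/∂b = -6 × 1 = -6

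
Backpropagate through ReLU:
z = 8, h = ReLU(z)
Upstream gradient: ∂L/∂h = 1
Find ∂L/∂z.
∂L/∂z = 1

h = ReLU(8) = 8
Since z > 0: ∂h/∂z = 1
∂L/∂z = ∂L/∂h · ∂h/∂z = 1 × 1 = 1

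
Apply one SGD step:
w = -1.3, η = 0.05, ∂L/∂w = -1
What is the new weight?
w_new = -1.25

w_new = w - η·∂L/∂w = -1.3 - 0.05×(-1) = -1.3 - (-0.05) = -1.25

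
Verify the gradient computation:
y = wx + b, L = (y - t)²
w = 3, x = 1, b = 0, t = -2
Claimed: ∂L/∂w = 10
Correct

y = (3)(1) + 0 = 3
∂L/∂y = 2(y - t) = 2(3 - -2) = 10
∂y/∂w = x = 1
∂L/∂w = 10 × 1 = 10

Claimed value: 10
Correct: The correct gradient is 10.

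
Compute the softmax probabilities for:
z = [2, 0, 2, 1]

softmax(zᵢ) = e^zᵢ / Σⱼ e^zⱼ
p = [0.3995, 0.0541, 0.3995, 0.147]

exp(z) = [7.389, 1, 7.389, 2.718]
Sum = 18.5
p = [0.3995, 0.0541, 0.3995, 0.147]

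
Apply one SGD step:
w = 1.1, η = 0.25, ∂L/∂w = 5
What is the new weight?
w_new = -0.15

w_new = w - η·∂L/∂w = 1.1 - 0.25×(5) = 1.1 - (1.25) = -0.15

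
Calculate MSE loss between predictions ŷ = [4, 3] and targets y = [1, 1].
MSE = 6.5

MSE = (1/2)((4-1)² + (3-1)²) = (1/2)(9 + 4) = 6.5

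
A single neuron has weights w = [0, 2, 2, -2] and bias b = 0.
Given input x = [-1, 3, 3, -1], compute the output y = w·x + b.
y = 14

y = (0)(-1) + (2)(3) + (2)(3) + (-2)(-1) + 0 = 14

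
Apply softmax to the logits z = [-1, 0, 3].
p = [0.0171, 0.0466, 0.9362]

exp(z) = [0.3679, 1, 20.09]
Sum = 21.45
p = [0.0171, 0.0466, 0.9362]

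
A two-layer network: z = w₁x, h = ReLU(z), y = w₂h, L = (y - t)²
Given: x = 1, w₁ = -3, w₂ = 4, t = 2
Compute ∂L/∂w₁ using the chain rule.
∂L/∂w₁ = 0

Forward pass:
z = w₁x = -3×1 = -3
h = ReLU(-3) = 0
y = w₂h = 4×0 = 0

Backward pass:
∂L/∂y = 2(y - t) = 2(0 - 2) = -4
∂y/∂h = w₂ = 4
∂h/∂z = 0 (ReLU derivative)
∂z/∂w₁ = x = 1

∂L/∂w₁ = -4 × 4 × 0 × 1 = 0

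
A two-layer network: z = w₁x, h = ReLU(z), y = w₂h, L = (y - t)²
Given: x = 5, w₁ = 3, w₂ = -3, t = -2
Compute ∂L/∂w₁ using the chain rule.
∂L/∂w₁ = 1290

Forward pass:
z = w₁x = 3×5 = 15
h = ReLU(15) = 15
y = w₂h = -3×15 = -45

Backward pass:
∂L/∂y = 2(y - t) = 2(-45 - -2) = -86
∂y/∂h = w₂ = -3
∂h/∂z = 1 (ReLU derivative)
∂z/∂w₁ = x = 5

∂L/∂w₁ = -86 × -3 × 1 × 5 = 1290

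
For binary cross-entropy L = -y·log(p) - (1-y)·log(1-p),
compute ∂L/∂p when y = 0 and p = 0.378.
∂L/∂p = 1.608

∂L/∂p = -y/p + (1-y)/(1-p) = 0 + 1/0.622 = 1.608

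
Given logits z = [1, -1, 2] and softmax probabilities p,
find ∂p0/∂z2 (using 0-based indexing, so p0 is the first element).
∂p0/∂z2 = -0.183

p = softmax(z) = [0.2595, 0.03512, 0.7054]
p0 = 0.2595, p2 = 0.7054

∂p0/∂z2 = -p0 × p2 = -0.2595 × 0.7054 = -0.183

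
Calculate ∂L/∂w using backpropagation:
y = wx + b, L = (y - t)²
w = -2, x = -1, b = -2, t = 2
∂L/∂w = 4

y = wx + b = (-2)(-1) + -2 = 0
∂L/∂y = 2(y - t) = 2(0 - 2) = -4
∂y/∂w = x = -1
∂L/∂w = ∂L/∂y · ∂y/∂w = -4 × -1 = 4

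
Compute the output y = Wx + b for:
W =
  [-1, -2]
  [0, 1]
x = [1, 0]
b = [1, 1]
y = [0, 1]

Wx = [-1×1 + -2×0, 0×1 + 1×0]
   = [-1, 0]
y = Wx + b = [-1 + 1, 0 + 1] = [0, 1]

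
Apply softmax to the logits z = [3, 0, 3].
p = [0.4879, 0.0243, 0.4879]

exp(z) = [20.09, 1, 20.09]
Sum = 41.17
p = [0.4879, 0.0243, 0.4879]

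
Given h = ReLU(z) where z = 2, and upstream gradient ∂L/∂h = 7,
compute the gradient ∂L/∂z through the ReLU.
∂L/∂z = 7

h = ReLU(2) = 2
Since z > 0: ∂h/∂z = 1
∂L/∂z = ∂L/∂h · ∂h/∂z = 7 × 1 = 7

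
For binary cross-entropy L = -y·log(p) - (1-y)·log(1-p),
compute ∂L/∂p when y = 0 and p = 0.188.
∂L/∂p = 1.232

∂L/∂p = -y/p + (1-y)/(1-p) = 0 + 1/0.812 = 1.232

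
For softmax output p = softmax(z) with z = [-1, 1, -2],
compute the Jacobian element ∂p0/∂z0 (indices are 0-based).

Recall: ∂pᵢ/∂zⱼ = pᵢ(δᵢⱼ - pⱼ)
∂p0/∂z0 = 0.1012

p = softmax(z) = [0.1142, 0.8438, 0.04201]
p0 = 0.1142

∂p0/∂z0 = p0(1 - p0) = 0.1142 × (1 - 0.1142) = 0.1012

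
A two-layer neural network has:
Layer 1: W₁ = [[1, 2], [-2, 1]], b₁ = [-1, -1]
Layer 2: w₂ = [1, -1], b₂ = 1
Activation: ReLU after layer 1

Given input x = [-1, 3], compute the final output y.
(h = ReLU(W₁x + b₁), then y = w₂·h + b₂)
y = 1

Layer 1 pre-activation: z₁ = [4, 4]
After ReLU: h = [4, 4]
Layer 2 output: y = 1×4 + -1×4 + 1 = 1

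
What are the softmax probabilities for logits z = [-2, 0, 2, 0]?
p = [0.0142, 0.105, 0.7758, 0.105]

exp(z) = [0.1353, 1, 7.389, 1]
Sum = 9.524
p = [0.0142, 0.105, 0.7758, 0.105]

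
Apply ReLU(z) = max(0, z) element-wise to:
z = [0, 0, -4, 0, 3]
h = [0, 0, 0, 0, 3]

ReLU applied element-wise: max(0,0)=0, max(0,0)=0, max(0,-4)=0, max(0,0)=0, max(0,3)=3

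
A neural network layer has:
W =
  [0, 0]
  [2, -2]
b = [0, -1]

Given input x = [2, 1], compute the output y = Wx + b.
y = [0, 1]

Wx = [0×2 + 0×1, 2×2 + -2×1]
   = [0, 2]
y = Wx + b = [0 + 0, 2 + -1] = [0, 1]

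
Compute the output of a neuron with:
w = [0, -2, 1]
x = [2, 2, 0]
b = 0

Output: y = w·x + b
y = -4

y = (0)(2) + (-2)(2) + (1)(0) + 0 = -4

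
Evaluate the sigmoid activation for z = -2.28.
0.09279

sigmoid(-2.28) = 1/(1 + e^(2.28)) = 1/(1 + 9.777) = 0.09279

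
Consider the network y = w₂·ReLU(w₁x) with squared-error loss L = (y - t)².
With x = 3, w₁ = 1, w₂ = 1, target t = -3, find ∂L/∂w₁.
∂L/∂w₁ = 36

Forward pass:
z = w₁x = 1×3 = 3
h = ReLU(3) = 3
y = w₂h = 1×3 = 3

Backward pass:
∂L/∂y = 2(y - t) = 2(3 - -3) = 12
∂y/∂h = w₂ = 1
∂h/∂z = 1 (ReLU derivative)
∂z/∂w₁ = x = 3

∂L/∂w₁ = 12 × 1 × 1 × 3 = 36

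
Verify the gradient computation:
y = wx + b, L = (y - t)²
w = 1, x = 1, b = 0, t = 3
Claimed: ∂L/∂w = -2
Incorrect

y = (1)(1) + 0 = 1
∂L/∂y = 2(y - t) = 2(1 - 3) = -4
∂y/∂w = x = 1
∂L/∂w = -4 × 1 = -4

Claimed value: -2
Incorrect: The correct gradient is -4.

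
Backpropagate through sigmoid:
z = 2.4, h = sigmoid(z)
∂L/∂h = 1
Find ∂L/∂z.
∂L/∂z = 0.07625

σ(2.4) = 0.9168
σ'(2.4) = σ(2.4)(1 - σ(2.4)) = 0.9168 × 0.08317 = 0.07625
∂L/∂z = ∂L/∂h · σ'(z) = 1 × 0.07625 = 0.07625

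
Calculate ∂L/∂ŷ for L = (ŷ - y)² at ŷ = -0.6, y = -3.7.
∂L/∂ŷ = 6.2

∂L/∂ŷ = 2(ŷ - y) = 2(-0.6 - -3.7) = 2(3.1) = 6.2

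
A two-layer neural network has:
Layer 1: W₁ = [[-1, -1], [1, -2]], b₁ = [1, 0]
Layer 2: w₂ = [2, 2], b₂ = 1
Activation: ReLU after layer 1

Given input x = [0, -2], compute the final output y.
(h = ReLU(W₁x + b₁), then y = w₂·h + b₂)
y = 15

Layer 1 pre-activation: z₁ = [3, 4]
After ReLU: h = [3, 4]
Layer 2 output: y = 2×3 + 2×4 + 1 = 15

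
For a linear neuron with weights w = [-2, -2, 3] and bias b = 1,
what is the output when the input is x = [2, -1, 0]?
y = -1

y = (-2)(2) + (-2)(-1) + (3)(0) + 1 = -1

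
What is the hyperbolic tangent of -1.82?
-0.9488

tanh(-1.82) = (e^(-1.82) - e^(1.82))/(e^(-1.82) + e^(1.82)) = -0.9488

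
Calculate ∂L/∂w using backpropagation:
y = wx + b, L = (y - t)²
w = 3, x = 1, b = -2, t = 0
∂L/∂w = 2

y = wx + b = (3)(1) + -2 = 1
∂L/∂y = 2(y - t) = 2(1 - 0) = 2
∂y/∂w = x = 1
∂L/∂w = ∂L/∂y · ∂y/∂w = 2 × 1 = 2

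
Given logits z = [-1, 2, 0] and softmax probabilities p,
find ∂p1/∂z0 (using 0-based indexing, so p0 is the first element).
∂p1/∂z0 = -0.03545

p = softmax(z) = [0.04201, 0.8438, 0.1142]
p1 = 0.8438, p0 = 0.04201

∂p1/∂z0 = -p1 × p0 = -0.8438 × 0.04201 = -0.03545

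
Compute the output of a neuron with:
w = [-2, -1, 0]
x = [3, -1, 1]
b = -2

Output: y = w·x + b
y = -7

y = (-2)(3) + (-1)(-1) + (0)(1) + -2 = -7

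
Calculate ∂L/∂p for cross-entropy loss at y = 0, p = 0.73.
∂L/∂p = 3.704

∂L/∂p = -y/p + (1-y)/(1-p) = 0 + 1/0.27 = 3.704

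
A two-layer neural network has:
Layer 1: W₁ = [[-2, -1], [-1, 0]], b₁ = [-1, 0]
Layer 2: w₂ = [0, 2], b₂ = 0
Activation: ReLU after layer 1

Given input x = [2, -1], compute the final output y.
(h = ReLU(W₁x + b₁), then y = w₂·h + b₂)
y = 0

Layer 1 pre-activation: z₁ = [-4, -2]
After ReLU: h = [0, 0]
Layer 2 output: y = 0×0 + 2×0 + 0 = 0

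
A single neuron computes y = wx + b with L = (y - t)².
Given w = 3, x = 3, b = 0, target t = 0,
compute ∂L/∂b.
∂L/∂b = 18

y = wx + b = (3)(3) + 0 = 9
∂L/∂y = 2(y - t) = 2(9 - 0) = 18
∂y/∂b = 1
∂L/∂b = ∂L/∂y · ∂y/∂b = 18 × 1 = 18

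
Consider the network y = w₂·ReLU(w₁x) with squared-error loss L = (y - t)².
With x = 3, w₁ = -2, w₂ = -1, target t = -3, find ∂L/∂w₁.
∂L/∂w₁ = 0

Forward pass:
z = w₁x = -2×3 = -6
h = ReLU(-6) = 0
y = w₂h = -1×0 = 0

Backward pass:
∂L/∂y = 2(y - t) = 2(0 - -3) = 6
∂y/∂h = w₂ = -1
∂h/∂z = 0 (ReLU derivative)
∂z/∂w₁ = x = 3

∂L/∂w₁ = 6 × -1 × 0 × 3 = 0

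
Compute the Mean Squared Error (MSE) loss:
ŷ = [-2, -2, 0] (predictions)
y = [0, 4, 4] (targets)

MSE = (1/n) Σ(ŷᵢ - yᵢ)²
MSE = 18.67

MSE = (1/3)((-2-0)² + (-2-4)² + (0-4)²) = (1/3)(4 + 36 + 16) = 18.67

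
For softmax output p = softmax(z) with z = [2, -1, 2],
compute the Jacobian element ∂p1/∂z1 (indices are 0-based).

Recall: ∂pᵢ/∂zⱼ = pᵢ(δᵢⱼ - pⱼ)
∂p1/∂z1 = 0.0237

p = softmax(z) = [0.4879, 0.02429, 0.4879]
p1 = 0.02429

∂p1/∂z1 = p1(1 - p1) = 0.02429 × (1 - 0.02429) = 0.0237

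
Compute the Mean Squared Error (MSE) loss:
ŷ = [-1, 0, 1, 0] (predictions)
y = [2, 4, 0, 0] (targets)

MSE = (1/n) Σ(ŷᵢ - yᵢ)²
MSE = 6.5

MSE = (1/4)((-1-2)² + (0-4)² + (1-0)² + (0-0)²) = (1/4)(9 + 16 + 1 + 0) = 6.5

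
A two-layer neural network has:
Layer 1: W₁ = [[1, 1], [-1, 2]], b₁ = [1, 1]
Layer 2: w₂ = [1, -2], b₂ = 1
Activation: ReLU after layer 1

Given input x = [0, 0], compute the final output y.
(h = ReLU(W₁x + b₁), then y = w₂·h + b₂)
y = 0

Layer 1 pre-activation: z₁ = [1, 1]
After ReLU: h = [1, 1]
Layer 2 output: y = 1×1 + -2×1 + 1 = 0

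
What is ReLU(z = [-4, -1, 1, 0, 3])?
h = [0, 0, 1, 0, 3]

ReLU applied element-wise: max(0,-4)=0, max(0,-1)=0, max(0,1)=1, max(0,0)=0, max(0,3)=3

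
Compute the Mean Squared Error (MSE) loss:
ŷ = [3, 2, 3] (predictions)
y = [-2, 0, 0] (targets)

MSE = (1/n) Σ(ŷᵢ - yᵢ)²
MSE = 12.67

MSE = (1/3)((3--2)² + (2-0)² + (3-0)²) = (1/3)(25 + 4 + 9) = 12.67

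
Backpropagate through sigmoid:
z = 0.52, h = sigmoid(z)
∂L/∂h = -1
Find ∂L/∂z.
∂L/∂z = -0.2338

σ(0.52) = 0.6271
σ'(0.52) = σ(0.52)(1 - σ(0.52)) = 0.6271 × 0.3729 = 0.2338
∂L/∂z = ∂L/∂h · σ'(z) = -1 × 0.2338 = -0.2338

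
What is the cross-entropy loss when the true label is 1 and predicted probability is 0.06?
L = 2.813

L = -1·log(0.06) - 0·log(0.94) = -log(0.06) = 2.813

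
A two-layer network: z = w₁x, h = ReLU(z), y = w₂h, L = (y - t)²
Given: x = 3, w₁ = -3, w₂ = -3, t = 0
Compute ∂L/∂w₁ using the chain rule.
∂L/∂w₁ = 0

Forward pass:
z = w₁x = -3×3 = -9
h = ReLU(-9) = 0
y = w₂h = -3×0 = 0

Backward pass:
∂L/∂y = 2(y - t) = 2(0 - 0) = 0
∂y/∂h = w₂ = -3
∂h/∂z = 0 (ReLU derivative)
∂z/∂w₁ = x = 3

∂L/∂w₁ = 0 × -3 × 0 × 3 = 0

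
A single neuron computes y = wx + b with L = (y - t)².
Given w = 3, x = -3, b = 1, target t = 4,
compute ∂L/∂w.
∂L/∂w = 72

y = wx + b = (3)(-3) + 1 = -8
∂L/∂y = 2(y - t) = 2(-8 - 4) = -24
∂y/∂w = x = -3
∂L/∂w = ∂L/∂y · ∂y/∂w = -24 × -3 = 72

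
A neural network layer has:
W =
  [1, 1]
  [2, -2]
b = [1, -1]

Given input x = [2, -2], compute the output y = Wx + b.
y = [1, 7]

Wx = [1×2 + 1×-2, 2×2 + -2×-2]
   = [0, 8]
y = Wx + b = [0 + 1, 8 + -1] = [1, 7]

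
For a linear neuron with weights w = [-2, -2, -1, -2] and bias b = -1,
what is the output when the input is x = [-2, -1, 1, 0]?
y = 4

y = (-2)(-2) + (-2)(-1) + (-1)(1) + (-2)(0) + -1 = 4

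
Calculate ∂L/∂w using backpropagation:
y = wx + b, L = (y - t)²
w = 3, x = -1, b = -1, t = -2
∂L/∂w = 4

y = wx + b = (3)(-1) + -1 = -4
∂L/∂y = 2(y - t) = 2(-4 - -2) = -4
∂y/∂w = x = -1
∂L/∂w = ∂L/∂y · ∂y/∂w = -4 × -1 = 4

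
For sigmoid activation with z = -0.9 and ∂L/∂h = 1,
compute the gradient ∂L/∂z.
∂L/∂z = 0.2055

σ(-0.9) = 0.2891
σ'(-0.9) = σ(-0.9)(1 - σ(-0.9)) = 0.2891 × 0.7109 = 0.2055
∂L/∂z = ∂L/∂h · σ'(z) = 1 × 0.2055 = 0.2055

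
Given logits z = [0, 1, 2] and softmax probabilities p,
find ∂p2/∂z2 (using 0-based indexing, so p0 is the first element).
∂p2/∂z2 = 0.2227

p = softmax(z) = [0.09003, 0.2447, 0.6652]
p2 = 0.6652

∂p2/∂z2 = p2(1 - p2) = 0.6652 × (1 - 0.6652) = 0.2227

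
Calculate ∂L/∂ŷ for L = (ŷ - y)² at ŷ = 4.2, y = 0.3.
∂L/∂ŷ = 7.8

∂L/∂ŷ = 2(ŷ - y) = 2(4.2 - 0.3) = 2(3.9) = 7.8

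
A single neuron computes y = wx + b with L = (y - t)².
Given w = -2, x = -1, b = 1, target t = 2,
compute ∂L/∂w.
∂L/∂w = -2

y = wx + b = (-2)(-1) + 1 = 3
∂L/∂y = 2(y - t) = 2(3 - 2) = 2
∂y/∂w = x = -1
∂L/∂w = ∂L/∂y · ∂y/∂w = 2 × -1 = -2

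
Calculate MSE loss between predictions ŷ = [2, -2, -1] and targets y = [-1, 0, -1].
MSE = 4.333

MSE = (1/3)((2--1)² + (-2-0)² + (-1--1)²) = (1/3)(9 + 4 + 0) = 4.333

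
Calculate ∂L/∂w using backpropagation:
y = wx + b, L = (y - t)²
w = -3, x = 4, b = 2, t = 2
∂L/∂w = -96

y = wx + b = (-3)(4) + 2 = -10
∂L/∂y = 2(y - t) = 2(-10 - 2) = -24
∂y/∂w = x = 4
∂L/∂w = ∂L/∂y · ∂y/∂w = -24 × 4 = -96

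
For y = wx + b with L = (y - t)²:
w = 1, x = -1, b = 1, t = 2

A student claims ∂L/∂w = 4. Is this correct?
Correct

y = (1)(-1) + 1 = 0
∂L/∂y = 2(y - t) = 2(0 - 2) = -4
∂y/∂w = x = -1
∂L/∂w = -4 × -1 = 4

Claimed value: 4
Correct: The correct gradient is 4.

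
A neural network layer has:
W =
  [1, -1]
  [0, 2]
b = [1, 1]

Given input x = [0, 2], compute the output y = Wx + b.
y = [-1, 5]

Wx = [1×0 + -1×2, 0×0 + 2×2]
   = [-2, 4]
y = Wx + b = [-2 + 1, 4 + 1] = [-1, 5]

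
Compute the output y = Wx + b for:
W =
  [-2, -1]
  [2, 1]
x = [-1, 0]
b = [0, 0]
y = [2, -2]

Wx = [-2×-1 + -1×0, 2×-1 + 1×0]
   = [2, -2]
y = Wx + b = [2 + 0, -2 + 0] = [2, -2]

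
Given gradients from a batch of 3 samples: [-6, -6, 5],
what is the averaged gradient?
Average gradient = -2.333

Average = (1/3)(-6 + -6 + 5) = -7/3 = -2.333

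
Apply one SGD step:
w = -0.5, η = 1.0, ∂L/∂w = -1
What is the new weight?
w_new = 0.5

w_new = w - η·∂L/∂w = -0.5 - 1.0×(-1) = -0.5 - (-1) = 0.5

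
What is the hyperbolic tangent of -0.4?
-0.3799

tanh(-0.4) = (e^(-0.4) - e^(0.4))/(e^(-0.4) + e^(0.4)) = -0.3799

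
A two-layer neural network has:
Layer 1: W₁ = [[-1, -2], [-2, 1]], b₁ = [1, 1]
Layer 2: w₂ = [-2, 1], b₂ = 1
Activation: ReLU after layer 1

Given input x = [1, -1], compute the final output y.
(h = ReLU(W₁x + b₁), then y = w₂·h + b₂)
y = -3

Layer 1 pre-activation: z₁ = [2, -2]
After ReLU: h = [2, 0]
Layer 2 output: y = -2×2 + 1×0 + 1 = -3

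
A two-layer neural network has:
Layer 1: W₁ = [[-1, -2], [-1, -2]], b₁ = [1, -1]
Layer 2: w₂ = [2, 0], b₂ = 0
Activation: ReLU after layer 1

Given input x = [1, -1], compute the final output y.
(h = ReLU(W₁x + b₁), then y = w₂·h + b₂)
y = 4

Layer 1 pre-activation: z₁ = [2, 0]
After ReLU: h = [2, 0]
Layer 2 output: y = 2×2 + 0×0 + 0 = 4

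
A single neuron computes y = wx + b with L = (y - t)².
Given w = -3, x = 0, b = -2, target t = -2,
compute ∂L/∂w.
∂L/∂w = 0

y = wx + b = (-3)(0) + -2 = -2
∂L/∂y = 2(y - t) = 2(-2 - -2) = 0
∂y/∂w = x = 0
∂L/∂w = ∂L/∂y · ∂y/∂w = 0 × 0 = 0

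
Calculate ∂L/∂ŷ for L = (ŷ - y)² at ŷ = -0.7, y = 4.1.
∂L/∂ŷ = -9.6

∂L/∂ŷ = 2(ŷ - y) = 2(-0.7 - 4.1) = 2(-4.8) = -9.6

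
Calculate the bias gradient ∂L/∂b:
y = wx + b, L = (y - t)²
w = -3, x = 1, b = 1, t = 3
∂L/∂b = -10

y = wx + b = (-3)(1) + 1 = -2
∂L/∂y = 2(y - t) = 2(-2 - 3) = -10
∂y/∂b = 1
∂L/∂b = ∂L/∂y · ∂y/∂b = -10 × 1 = -10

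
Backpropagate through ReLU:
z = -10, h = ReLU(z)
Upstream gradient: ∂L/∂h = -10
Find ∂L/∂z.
∂L/∂z = 0

h = ReLU(-10) = 0
Since z < 0: ∂h/∂z = 0
∂L/∂z = ∂L/∂h · ∂h/∂z = -10 × 0 = 0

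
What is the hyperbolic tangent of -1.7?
-0.9354

tanh(-1.7) = (e^(-1.7) - e^(1.7))/(e^(-1.7) + e^(1.7)) = -0.9354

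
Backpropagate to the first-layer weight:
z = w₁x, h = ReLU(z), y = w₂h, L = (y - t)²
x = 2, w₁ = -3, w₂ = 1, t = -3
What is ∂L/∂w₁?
∂L/∂w₁ = 0

Forward pass:
z = w₁x = -3×2 = -6
h = ReLU(-6) = 0
y = w₂h = 1×0 = 0

Backward pass:
∂L/∂y = 2(y - t) = 2(0 - -3) = 6
∂y/∂h = w₂ = 1
∂h/∂z = 0 (ReLU derivative)
∂z/∂w₁ = x = 2

∂L/∂w₁ = 6 × 1 × 0 × 2 = 0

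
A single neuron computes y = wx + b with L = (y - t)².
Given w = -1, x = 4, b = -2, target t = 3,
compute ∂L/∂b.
∂L/∂b = -18

y = wx + b = (-1)(4) + -2 = -6
∂L/∂y = 2(y - t) = 2(-6 - 3) = -18
∂y/∂b = 1
∂L/∂b = ∂L/∂y · ∂y/∂b = -18 × 1 = -18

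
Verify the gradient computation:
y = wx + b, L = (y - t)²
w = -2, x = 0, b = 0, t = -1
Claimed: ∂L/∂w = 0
Correct

y = (-2)(0) + 0 = 0
∂L/∂y = 2(y - t) = 2(0 - -1) = 2
∂y/∂w = x = 0
∂L/∂w = 2 × 0 = 0

Claimed value: 0
Correct: The correct gradient is 0.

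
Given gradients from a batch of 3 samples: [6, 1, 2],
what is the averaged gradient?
Average gradient = 3

Average = (1/3)(6 + 1 + 2) = 9/3 = 3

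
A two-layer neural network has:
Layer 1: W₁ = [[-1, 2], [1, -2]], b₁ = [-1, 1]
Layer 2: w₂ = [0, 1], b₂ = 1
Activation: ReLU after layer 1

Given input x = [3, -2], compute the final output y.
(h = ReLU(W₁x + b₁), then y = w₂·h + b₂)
y = 9

Layer 1 pre-activation: z₁ = [-8, 8]
After ReLU: h = [0, 8]
Layer 2 output: y = 0×0 + 1×8 + 1 = 9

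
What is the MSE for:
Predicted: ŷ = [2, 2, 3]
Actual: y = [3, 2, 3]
MSE = 0.3333

MSE = (1/3)((2-3)² + (2-2)² + (3-3)²) = (1/3)(1 + 0 + 0) = 0.3333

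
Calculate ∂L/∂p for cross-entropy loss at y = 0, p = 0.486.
∂L/∂p = 1.946

∂L/∂p = -y/p + (1-y)/(1-p) = 0 + 1/0.514 = 1.946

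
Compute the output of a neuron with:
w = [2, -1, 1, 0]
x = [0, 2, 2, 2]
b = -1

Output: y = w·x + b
y = -1

y = (2)(0) + (-1)(2) + (1)(2) + (0)(2) + -1 = -1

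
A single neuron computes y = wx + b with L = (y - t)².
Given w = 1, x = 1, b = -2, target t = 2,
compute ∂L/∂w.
∂L/∂w = -6

y = wx + b = (1)(1) + -2 = -1
∂L/∂y = 2(y - t) = 2(-1 - 2) = -6
∂y/∂w = x = 1
∂L/∂w = ∂L/∂y · ∂y/∂w = -6 × 1 = -6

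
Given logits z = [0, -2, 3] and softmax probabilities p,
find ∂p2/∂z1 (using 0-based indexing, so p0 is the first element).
∂p2/∂z1 = -0.006036

p = softmax(z) = [0.04712, 0.006377, 0.9465]
p2 = 0.9465, p1 = 0.006377

∂p2/∂z1 = -p2 × p1 = -0.9465 × 0.006377 = -0.006036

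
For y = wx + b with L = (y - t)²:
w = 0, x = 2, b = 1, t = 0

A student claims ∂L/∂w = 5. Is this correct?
Incorrect

y = (0)(2) + 1 = 1
∂L/∂y = 2(y - t) = 2(1 - 0) = 2
∂y/∂w = x = 2
∂L/∂w = 2 × 2 = 4

Claimed value: 5
Incorrect: The correct gradient is 4.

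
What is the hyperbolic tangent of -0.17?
-0.1684

tanh(-0.17) = (e^(-0.17) - e^(0.17))/(e^(-0.17) + e^(0.17)) = -0.1684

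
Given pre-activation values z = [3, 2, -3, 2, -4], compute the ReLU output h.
h = [3, 2, 0, 2, 0]

ReLU applied element-wise: max(0,3)=3, max(0,2)=2, max(0,-3)=0, max(0,2)=2, max(0,-4)=0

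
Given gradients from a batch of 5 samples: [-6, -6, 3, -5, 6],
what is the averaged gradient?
Average gradient = -1.6

Average = (1/5)(-6 + -6 + 3 + -5 + 6) = -8/5 = -1.6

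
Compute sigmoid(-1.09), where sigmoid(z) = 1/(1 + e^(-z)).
0.2516

sigmoid(-1.09) = 1/(1 + e^(1.09)) = 1/(1 + 2.974) = 0.2516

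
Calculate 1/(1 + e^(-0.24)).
0.5597

sigmoid(0.24) = 1/(1 + e^(-0.24)) = 1/(1 + 0.7866) = 0.5597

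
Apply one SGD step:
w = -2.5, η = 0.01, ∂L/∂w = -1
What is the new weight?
w_new = -2.49

w_new = w - η·∂L/∂w = -2.5 - 0.01×(-1) = -2.5 - (-0.01) = -2.49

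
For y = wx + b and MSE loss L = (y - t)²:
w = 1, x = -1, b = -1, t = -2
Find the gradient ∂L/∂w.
∂L/∂w = 0

y = wx + b = (1)(-1) + -1 = -2
∂L/∂y = 2(y - t) = 2(-2 - -2) = 0
∂y/∂w = x = -1
∂L/∂w = ∂L/∂y · ∂y/∂w = 0 × -1 = 0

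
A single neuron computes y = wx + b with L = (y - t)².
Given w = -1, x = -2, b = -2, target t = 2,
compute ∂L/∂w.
∂L/∂w = 8

y = wx + b = (-1)(-2) + -2 = 0
∂L/∂y = 2(y - t) = 2(0 - 2) = -4
∂y/∂w = x = -2
∂L/∂w = ∂L/∂y · ∂y/∂w = -4 × -2 = 8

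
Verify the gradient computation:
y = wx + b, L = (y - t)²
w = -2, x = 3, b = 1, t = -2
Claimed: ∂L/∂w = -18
Correct

y = (-2)(3) + 1 = -5
∂L/∂y = 2(y - t) = 2(-5 - -2) = -6
∂y/∂w = x = 3
∂L/∂w = -6 × 3 = -18

Claimed value: -18
Correct: The correct gradient is -18.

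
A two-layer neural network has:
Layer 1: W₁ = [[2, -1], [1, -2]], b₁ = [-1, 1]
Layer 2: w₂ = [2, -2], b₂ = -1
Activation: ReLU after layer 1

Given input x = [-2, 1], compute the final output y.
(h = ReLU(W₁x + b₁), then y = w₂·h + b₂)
y = -1

Layer 1 pre-activation: z₁ = [-6, -3]
After ReLU: h = [0, 0]
Layer 2 output: y = 2×0 + -2×0 + -1 = -1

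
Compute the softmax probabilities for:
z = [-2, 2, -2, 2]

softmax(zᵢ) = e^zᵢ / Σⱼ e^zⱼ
p = [0.009, 0.491, 0.009, 0.491]

exp(z) = [0.1353, 7.389, 0.1353, 7.389]
Sum = 15.05
p = [0.009, 0.491, 0.009, 0.491]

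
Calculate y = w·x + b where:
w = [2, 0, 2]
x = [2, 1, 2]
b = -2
y = 6

y = (2)(2) + (0)(1) + (2)(2) + -2 = 6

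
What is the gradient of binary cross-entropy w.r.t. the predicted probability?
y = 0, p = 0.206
∂L/∂p = 1.259

∂L/∂p = -y/p + (1-y)/(1-p) = 0 + 1/0.794 = 1.259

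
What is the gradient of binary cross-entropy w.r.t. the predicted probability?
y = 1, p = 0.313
∂L/∂p = -3.195

∂L/∂p = -y/p + (1-y)/(1-p) = -1/0.313 + 0 = -3.195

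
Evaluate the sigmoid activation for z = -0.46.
0.387

sigmoid(-0.46) = 1/(1 + e^(0.46)) = 1/(1 + 1.584) = 0.387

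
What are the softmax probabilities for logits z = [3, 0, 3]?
p = [0.4879, 0.0243, 0.4879]

exp(z) = [20.09, 1, 20.09]
Sum = 41.17
p = [0.4879, 0.0243, 0.4879]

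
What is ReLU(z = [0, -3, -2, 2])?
h = [0, 0, 0, 2]

ReLU applied element-wise: max(0,0)=0, max(0,-3)=0, max(0,-2)=0, max(0,2)=2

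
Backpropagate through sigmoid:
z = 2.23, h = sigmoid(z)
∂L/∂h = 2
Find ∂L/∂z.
∂L/∂z = 0.1753

σ(2.23) = 0.9029
σ'(2.23) = σ(2.23)(1 - σ(2.23)) = 0.9029 × 0.09709 = 0.08766
∂L/∂z = ∂L/∂h · σ'(z) = 2 × 0.08766 = 0.1753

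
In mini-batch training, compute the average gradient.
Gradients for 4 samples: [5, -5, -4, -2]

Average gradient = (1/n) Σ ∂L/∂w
Average gradient = -1.5

Average = (1/4)(5 + -5 + -4 + -2) = -6/4 = -1.5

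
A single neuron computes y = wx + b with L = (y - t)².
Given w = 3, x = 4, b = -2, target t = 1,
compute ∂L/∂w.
∂L/∂w = 72

y = wx + b = (3)(4) + -2 = 10
∂L/∂y = 2(y - t) = 2(10 - 1) = 18
∂y/∂w = x = 4
∂L/∂w = ∂L/∂y · ∂y/∂w = 18 × 4 = 72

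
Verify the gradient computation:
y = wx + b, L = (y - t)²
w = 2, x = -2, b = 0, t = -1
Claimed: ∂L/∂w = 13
Incorrect

y = (2)(-2) + 0 = -4
∂L/∂y = 2(y - t) = 2(-4 - -1) = -6
∂y/∂w = x = -2
∂L/∂w = -6 × -2 = 12

Claimed value: 13
Incorrect: The correct gradient is 12.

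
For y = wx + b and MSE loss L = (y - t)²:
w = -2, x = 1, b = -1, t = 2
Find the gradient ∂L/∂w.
∂L/∂w = -10

y = wx + b = (-2)(1) + -1 = -3
∂L/∂y = 2(y - t) = 2(-3 - 2) = -10
∂y/∂w = x = 1
∂L/∂w = ∂L/∂y · ∂y/∂w = -10 × 1 = -10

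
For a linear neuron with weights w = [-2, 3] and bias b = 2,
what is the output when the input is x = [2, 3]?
y = 7

y = (-2)(2) + (3)(3) + 2 = 7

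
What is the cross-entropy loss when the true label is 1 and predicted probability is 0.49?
L = 0.7133

L = -1·log(0.49) - 0·log(0.51) = -log(0.49) = 0.7133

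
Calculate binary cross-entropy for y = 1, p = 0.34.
L = 1.079

L = -1·log(0.34) - 0·log(0.66) = -log(0.34) = 1.079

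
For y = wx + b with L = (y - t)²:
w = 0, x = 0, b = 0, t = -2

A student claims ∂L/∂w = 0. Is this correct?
Correct

y = (0)(0) + 0 = 0
∂L/∂y = 2(y - t) = 2(0 - -2) = 4
∂y/∂w = x = 0
∂L/∂w = 4 × 0 = 0

Claimed value: 0
Correct: The correct gradient is 0.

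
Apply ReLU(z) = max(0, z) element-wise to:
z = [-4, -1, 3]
h = [0, 0, 3]

ReLU applied element-wise: max(0,-4)=0, max(0,-1)=0, max(0,3)=3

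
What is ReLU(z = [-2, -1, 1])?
h = [0, 0, 1]

ReLU applied element-wise: max(0,-2)=0, max(0,-1)=0, max(0,1)=1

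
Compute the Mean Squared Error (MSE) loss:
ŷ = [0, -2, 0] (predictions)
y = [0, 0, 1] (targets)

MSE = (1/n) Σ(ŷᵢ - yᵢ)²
MSE = 1.667

MSE = (1/3)((0-0)² + (-2-0)² + (0-1)²) = (1/3)(0 + 4 + 1) = 1.667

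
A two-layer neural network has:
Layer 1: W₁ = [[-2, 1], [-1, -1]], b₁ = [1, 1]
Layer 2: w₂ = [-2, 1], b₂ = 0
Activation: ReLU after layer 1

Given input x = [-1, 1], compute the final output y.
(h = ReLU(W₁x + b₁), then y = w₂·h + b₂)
y = -7

Layer 1 pre-activation: z₁ = [4, 1]
After ReLU: h = [4, 1]
Layer 2 output: y = -2×4 + 1×1 + 0 = -7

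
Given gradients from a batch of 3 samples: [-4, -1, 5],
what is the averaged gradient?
Average gradient = 0

Average = (1/3)(-4 + -1 + 5) = 0/3 = 0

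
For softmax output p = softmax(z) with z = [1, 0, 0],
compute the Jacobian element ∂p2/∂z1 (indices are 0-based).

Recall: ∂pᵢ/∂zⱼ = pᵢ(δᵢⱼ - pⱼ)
∂p2/∂z1 = -0.04492

p = softmax(z) = [0.5761, 0.2119, 0.2119]
p2 = 0.2119, p1 = 0.2119

∂p2/∂z1 = -p2 × p1 = -0.2119 × 0.2119 = -0.04492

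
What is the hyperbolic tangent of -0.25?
-0.2449

tanh(-0.25) = (e^(-0.25) - e^(0.25))/(e^(-0.25) + e^(0.25)) = -0.2449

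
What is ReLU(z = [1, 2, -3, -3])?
h = [1, 2, 0, 0]

ReLU applied element-wise: max(0,1)=1, max(0,2)=2, max(0,-3)=0, max(0,-3)=0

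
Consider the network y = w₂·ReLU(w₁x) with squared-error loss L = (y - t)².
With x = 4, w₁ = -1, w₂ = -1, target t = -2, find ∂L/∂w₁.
∂L/∂w₁ = 0

Forward pass:
z = w₁x = -1×4 = -4
h = ReLU(-4) = 0
y = w₂h = -1×0 = 0

Backward pass:
∂L/∂y = 2(y - t) = 2(0 - -2) = 4
∂y/∂h = w₂ = -1
∂h/∂z = 0 (ReLU derivative)
∂z/∂w₁ = x = 4

∂L/∂w₁ = 4 × -1 × 0 × 4 = 0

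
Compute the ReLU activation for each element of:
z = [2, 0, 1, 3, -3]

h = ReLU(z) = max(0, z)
h = [2, 0, 1, 3, 0]

ReLU applied element-wise: max(0,2)=2, max(0,0)=0, max(0,1)=1, max(0,3)=3, max(0,-3)=0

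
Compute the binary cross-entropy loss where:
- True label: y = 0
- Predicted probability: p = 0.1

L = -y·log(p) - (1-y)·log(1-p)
L = 0.1054

L = -0·log(0.1) - 1·log(0.9) = -log(0.9) = 0.1054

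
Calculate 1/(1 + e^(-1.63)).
0.8362

sigmoid(1.63) = 1/(1 + e^(-1.63)) = 1/(1 + 0.1959) = 0.8362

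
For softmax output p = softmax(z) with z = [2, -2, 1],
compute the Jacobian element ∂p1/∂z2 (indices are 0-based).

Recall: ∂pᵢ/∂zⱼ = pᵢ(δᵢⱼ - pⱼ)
∂p1/∂z2 = -0.003507

p = softmax(z) = [0.7214, 0.01321, 0.2654]
p1 = 0.01321, p2 = 0.2654

∂p1/∂z2 = -p1 × p2 = -0.01321 × 0.2654 = -0.003507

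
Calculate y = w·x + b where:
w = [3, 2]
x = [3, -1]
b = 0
y = 7

y = (3)(3) + (2)(-1) + 0 = 7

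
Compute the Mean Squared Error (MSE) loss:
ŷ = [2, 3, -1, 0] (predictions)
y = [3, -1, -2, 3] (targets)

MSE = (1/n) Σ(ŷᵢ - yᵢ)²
MSE = 6.75

MSE = (1/4)((2-3)² + (3--1)² + (-1--2)² + (0-3)²) = (1/4)(1 + 16 + 1 + 9) = 6.75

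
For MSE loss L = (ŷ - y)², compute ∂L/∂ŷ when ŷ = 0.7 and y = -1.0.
∂L/∂ŷ = 3.4

∂L/∂ŷ = 2(ŷ - y) = 2(0.7 - -1.0) = 2(1.7) = 3.4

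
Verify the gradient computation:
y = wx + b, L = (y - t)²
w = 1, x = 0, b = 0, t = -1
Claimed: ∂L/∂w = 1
Incorrect

y = (1)(0) + 0 = 0
∂L/∂y = 2(y - t) = 2(0 - -1) = 2
∂y/∂w = x = 0
∂L/∂w = 2 × 0 = 0

Claimed value: 1
Incorrect: The correct gradient is 0.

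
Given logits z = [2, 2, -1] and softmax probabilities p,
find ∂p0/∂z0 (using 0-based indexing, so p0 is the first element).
∂p0/∂z0 = 0.2499

p = softmax(z) = [0.4879, 0.4879, 0.02429]
p0 = 0.4879

∂p0/∂z0 = p0(1 - p0) = 0.4879 × (1 - 0.4879) = 0.2499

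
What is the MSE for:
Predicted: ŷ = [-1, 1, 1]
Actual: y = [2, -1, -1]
MSE = 5.667

MSE = (1/3)((-1-2)² + (1--1)² + (1--1)²) = (1/3)(9 + 4 + 4) = 5.667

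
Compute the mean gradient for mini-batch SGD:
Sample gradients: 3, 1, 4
Average gradient = 2.667

Average = (1/3)(3 + 1 + 4) = 8/3 = 2.667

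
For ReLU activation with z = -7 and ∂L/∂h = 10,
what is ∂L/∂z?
∂L/∂z = 0

h = ReLU(-7) = 0
Since z < 0: ∂h/∂z = 0
∂L/∂z = ∂L/∂h · ∂h/∂z = 10 × 0 = 0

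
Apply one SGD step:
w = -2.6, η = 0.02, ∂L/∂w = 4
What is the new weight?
w_new = -2.68

w_new = w - η·∂L/∂w = -2.6 - 0.02×(4) = -2.6 - (0.08) = -2.68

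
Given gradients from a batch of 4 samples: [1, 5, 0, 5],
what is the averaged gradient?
Average gradient = 2.75

Average = (1/4)(1 + 5 + 0 + 5) = 11/4 = 2.75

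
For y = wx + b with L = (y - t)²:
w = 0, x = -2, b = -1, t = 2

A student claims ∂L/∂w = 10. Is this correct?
Incorrect

y = (0)(-2) + -1 = -1
∂L/∂y = 2(y - t) = 2(-1 - 2) = -6
∂y/∂w = x = -2
∂L/∂w = -6 × -2 = 12

Claimed value: 10
Incorrect: The correct gradient is 12.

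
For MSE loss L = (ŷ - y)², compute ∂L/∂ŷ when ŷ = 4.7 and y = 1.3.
∂L/∂ŷ = 6.8

∂L/∂ŷ = 2(ŷ - y) = 2(4.7 - 1.3) = 2(3.4) = 6.8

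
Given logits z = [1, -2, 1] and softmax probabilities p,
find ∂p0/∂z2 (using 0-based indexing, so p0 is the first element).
∂p0/∂z2 = -0.238

p = softmax(z) = [0.4879, 0.02429, 0.4879]
p0 = 0.4879, p2 = 0.4879

∂p0/∂z2 = -p0 × p2 = -0.4879 × 0.4879 = -0.238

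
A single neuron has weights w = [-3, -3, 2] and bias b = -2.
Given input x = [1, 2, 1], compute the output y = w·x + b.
y = -9

y = (-3)(1) + (-3)(2) + (2)(1) + -2 = -9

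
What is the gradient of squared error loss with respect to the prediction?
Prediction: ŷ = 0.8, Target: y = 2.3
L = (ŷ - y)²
∂L/∂ŷ = -3.0

∂L/∂ŷ = 2(ŷ - y) = 2(0.8 - 2.3) = 2(-1.5) = -3.0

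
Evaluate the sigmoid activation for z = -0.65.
0.343

sigmoid(-0.65) = 1/(1 + e^(0.65)) = 1/(1 + 1.916) = 0.343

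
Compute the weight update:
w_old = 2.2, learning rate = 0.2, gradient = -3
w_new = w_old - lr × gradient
w_new = 2.8

w_new = w - η·∂L/∂w = 2.2 - 0.2×(-3) = 2.2 - (-0.6) = 2.8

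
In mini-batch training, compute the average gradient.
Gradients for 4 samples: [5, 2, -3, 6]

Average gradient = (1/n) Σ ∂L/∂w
Average gradient = 2.5

Average = (1/4)(5 + 2 + -3 + 6) = 10/4 = 2.5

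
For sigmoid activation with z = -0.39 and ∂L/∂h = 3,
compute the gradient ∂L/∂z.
∂L/∂z = 0.7222

σ(-0.39) = 0.4037
σ'(-0.39) = σ(-0.39)(1 - σ(-0.39)) = 0.4037 × 0.5963 = 0.2407
∂L/∂z = ∂L/∂h · σ'(z) = 3 × 0.2407 = 0.7222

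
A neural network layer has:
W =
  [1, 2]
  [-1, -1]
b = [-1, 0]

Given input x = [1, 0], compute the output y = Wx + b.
y = [0, -1]

Wx = [1×1 + 2×0, -1×1 + -1×0]
   = [1, -1]
y = Wx + b = [1 + -1, -1 + 0] = [0, -1]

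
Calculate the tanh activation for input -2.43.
-0.9846

tanh(-2.43) = (e^(-2.43) - e^(2.43))/(e^(-2.43) + e^(2.43)) = -0.9846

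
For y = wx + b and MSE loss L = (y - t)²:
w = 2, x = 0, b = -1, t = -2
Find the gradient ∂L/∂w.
∂L/∂w = 0

y = wx + b = (2)(0) + -1 = -1
∂L/∂y = 2(y - t) = 2(-1 - -2) = 2
∂y/∂w = x = 0
∂L/∂w = ∂L/∂y · ∂y/∂w = 2 × 0 = 0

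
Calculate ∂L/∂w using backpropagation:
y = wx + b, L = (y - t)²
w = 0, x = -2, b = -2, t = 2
∂L/∂w = 16

y = wx + b = (0)(-2) + -2 = -2
∂L/∂y = 2(y - t) = 2(-2 - 2) = -8
∂y/∂w = x = -2
∂L/∂w = ∂L/∂y · ∂y/∂w = -8 × -2 = 16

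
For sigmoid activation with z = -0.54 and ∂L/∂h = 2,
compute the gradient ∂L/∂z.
∂L/∂z = 0.4653

σ(-0.54) = 0.3682
σ'(-0.54) = σ(-0.54)(1 - σ(-0.54)) = 0.3682 × 0.6318 = 0.2326
∂L/∂z = ∂L/∂h · σ'(z) = 2 × 0.2326 = 0.4653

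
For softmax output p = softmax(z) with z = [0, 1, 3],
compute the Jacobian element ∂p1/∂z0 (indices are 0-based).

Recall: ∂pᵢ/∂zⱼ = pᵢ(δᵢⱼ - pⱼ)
∂p1/∂z0 = -0.004797

p = softmax(z) = [0.04201, 0.1142, 0.8438]
p1 = 0.1142, p0 = 0.04201

∂p1/∂z0 = -p1 × p0 = -0.1142 × 0.04201 = -0.004797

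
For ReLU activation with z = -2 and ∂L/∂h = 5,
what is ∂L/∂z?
∂L/∂z = 0

h = ReLU(-2) = 0
Since z < 0: ∂h/∂z = 0
∂L/∂z = ∂L/∂h · ∂h/∂z = 5 × 0 = 0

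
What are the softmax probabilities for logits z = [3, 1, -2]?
p = [0.8756, 0.1185, 0.0059]

exp(z) = [20.09, 2.718, 0.1353]
Sum = 22.94
p = [0.8756, 0.1185, 0.0059]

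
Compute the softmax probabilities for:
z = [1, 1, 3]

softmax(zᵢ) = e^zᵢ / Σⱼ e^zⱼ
p = [0.1065, 0.1065, 0.787]

exp(z) = [2.718, 2.718, 20.09]
Sum = 25.52
p = [0.1065, 0.1065, 0.787]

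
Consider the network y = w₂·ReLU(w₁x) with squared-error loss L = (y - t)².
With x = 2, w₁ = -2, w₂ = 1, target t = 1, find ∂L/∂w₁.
∂L/∂w₁ = 0

Forward pass:
z = w₁x = -2×2 = -4
h = ReLU(-4) = 0
y = w₂h = 1×0 = 0

Backward pass:
∂L/∂y = 2(y - t) = 2(0 - 1) = -2
∂y/∂h = w₂ = 1
∂h/∂z = 0 (ReLU derivative)
∂z/∂w₁ = x = 2

∂L/∂w₁ = -2 × 1 × 0 × 2 = 0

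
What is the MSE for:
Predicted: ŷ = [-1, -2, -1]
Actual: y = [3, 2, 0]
MSE = 11

MSE = (1/3)((-1-3)² + (-2-2)² + (-1-0)²) = (1/3)(16 + 16 + 1) = 11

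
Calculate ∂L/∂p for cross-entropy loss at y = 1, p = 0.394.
∂L/∂p = -2.538

∂L/∂p = -y/p + (1-y)/(1-p) = -1/0.394 + 0 = -2.538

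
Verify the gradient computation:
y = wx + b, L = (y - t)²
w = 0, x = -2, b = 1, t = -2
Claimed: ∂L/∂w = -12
Correct

y = (0)(-2) + 1 = 1
∂L/∂y = 2(y - t) = 2(1 - -2) = 6
∂y/∂w = x = -2
∂L/∂w = 6 × -2 = -12

Claimed value: -12
Correct: The correct gradient is -12.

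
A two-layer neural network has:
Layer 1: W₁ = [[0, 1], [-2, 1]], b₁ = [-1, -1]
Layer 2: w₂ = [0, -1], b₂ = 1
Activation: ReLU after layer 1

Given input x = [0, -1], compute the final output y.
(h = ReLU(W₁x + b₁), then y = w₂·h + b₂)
y = 1

Layer 1 pre-activation: z₁ = [-2, -2]
After ReLU: h = [0, 0]
Layer 2 output: y = 0×0 + -1×0 + 1 = 1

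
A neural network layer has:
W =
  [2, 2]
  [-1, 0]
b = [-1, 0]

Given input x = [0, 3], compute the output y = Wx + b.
y = [5, 0]

Wx = [2×0 + 2×3, -1×0 + 0×3]
   = [6, 0]
y = Wx + b = [6 + -1, 0 + 0] = [5, 0]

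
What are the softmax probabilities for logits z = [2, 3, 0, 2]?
p = [0.206, 0.5601, 0.0279, 0.206]

exp(z) = [7.389, 20.09, 1, 7.389]
Sum = 35.86
p = [0.206, 0.5601, 0.0279, 0.206]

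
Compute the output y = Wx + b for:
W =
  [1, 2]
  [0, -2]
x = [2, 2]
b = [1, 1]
y = [7, -3]

Wx = [1×2 + 2×2, 0×2 + -2×2]
   = [6, -4]
y = Wx + b = [6 + 1, -4 + 1] = [7, -3]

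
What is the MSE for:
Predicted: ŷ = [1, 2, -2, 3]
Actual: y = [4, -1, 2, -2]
MSE = 14.75

MSE = (1/4)((1-4)² + (2--1)² + (-2-2)² + (3--2)²) = (1/4)(9 + 9 + 16 + 25) = 14.75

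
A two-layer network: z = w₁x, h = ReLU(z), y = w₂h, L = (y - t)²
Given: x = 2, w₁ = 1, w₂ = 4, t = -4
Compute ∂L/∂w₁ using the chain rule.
∂L/∂w₁ = 192

Forward pass:
z = w₁x = 1×2 = 2
h = ReLU(2) = 2
y = w₂h = 4×2 = 8

Backward pass:
∂L/∂y = 2(y - t) = 2(8 - -4) = 24
∂y/∂h = w₂ = 4
∂h/∂z = 1 (ReLU derivative)
∂z/∂w₁ = x = 2

∂L/∂w₁ = 24 × 4 × 1 × 2 = 192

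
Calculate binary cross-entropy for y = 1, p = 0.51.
L = 0.6733

L = -1·log(0.51) - 0·log(0.49) = -log(0.51) = 0.6733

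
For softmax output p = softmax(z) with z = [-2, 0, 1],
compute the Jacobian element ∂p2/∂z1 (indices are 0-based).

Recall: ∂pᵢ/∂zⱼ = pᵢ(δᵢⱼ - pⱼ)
∂p2/∂z1 = -0.183

p = softmax(z) = [0.03512, 0.2595, 0.7054]
p2 = 0.7054, p1 = 0.2595

∂p2/∂z1 = -p2 × p1 = -0.7054 × 0.2595 = -0.183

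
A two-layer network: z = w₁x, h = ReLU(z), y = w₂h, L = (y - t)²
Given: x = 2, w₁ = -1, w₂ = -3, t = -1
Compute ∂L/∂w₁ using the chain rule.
∂L/∂w₁ = 0

Forward pass:
z = w₁x = -1×2 = -2
h = ReLU(-2) = 0
y = w₂h = -3×0 = 0

Backward pass:
∂L/∂y = 2(y - t) = 2(0 - -1) = 2
∂y/∂h = w₂ = -3
∂h/∂z = 0 (ReLU derivative)
∂z/∂w₁ = x = 2

∂L/∂w₁ = 2 × -3 × 0 × 2 = 0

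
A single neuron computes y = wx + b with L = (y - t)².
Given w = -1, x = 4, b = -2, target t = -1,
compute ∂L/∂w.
∂L/∂w = -40

y = wx + b = (-1)(4) + -2 = -6
∂L/∂y = 2(y - t) = 2(-6 - -1) = -10
∂y/∂w = x = 4
∂L/∂w = ∂L/∂y · ∂y/∂w = -10 × 4 = -40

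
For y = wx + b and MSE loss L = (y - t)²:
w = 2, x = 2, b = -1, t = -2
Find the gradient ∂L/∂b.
∂L/∂b = 10

y = wx + b = (2)(2) + -1 = 3
∂L/∂y = 2(y - t) = 2(3 - -2) = 10
∂y/∂b = 1
∂L/∂b = ∂L/∂y · ∂y/∂b = 10 × 1 = 10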